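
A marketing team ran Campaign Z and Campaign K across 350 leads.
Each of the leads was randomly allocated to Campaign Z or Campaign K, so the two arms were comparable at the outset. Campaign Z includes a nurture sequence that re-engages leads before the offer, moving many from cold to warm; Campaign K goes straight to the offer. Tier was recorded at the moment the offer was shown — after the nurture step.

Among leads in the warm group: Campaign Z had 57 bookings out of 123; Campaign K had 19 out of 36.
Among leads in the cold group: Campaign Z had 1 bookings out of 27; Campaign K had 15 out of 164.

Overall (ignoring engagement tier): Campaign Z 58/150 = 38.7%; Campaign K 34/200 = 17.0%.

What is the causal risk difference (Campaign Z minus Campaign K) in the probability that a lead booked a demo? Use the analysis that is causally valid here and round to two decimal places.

+0.22

Campaign K is higher inside every engagement tier stratum but Campaign Z is higher in aggregate. Whether to stratify depends on how engagement tier relates to the campaign.
Stratifying would compare campaigns among leads the campaigns themselves sorted into engagement tier groups — a form of selection on an intermediate. The unconditioned pooled rates give the total causal effect.
The causal difference is the pooled difference: 0.387 − 0.170 = +0.217.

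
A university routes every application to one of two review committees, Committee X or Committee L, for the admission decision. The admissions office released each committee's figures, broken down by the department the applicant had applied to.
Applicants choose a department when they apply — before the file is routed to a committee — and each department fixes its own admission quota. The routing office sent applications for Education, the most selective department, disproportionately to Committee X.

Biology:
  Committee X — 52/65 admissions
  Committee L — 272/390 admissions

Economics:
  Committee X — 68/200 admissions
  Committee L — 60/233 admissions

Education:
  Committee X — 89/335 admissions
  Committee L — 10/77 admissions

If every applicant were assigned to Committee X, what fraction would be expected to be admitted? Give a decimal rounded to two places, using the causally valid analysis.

Committee X is higher inside every department stratum but Committee L is higher in aggregate. Whether to stratify depends on how department relates to the review committee.
Here department is a common cause — it drives both which review committee a case falls under and the outcome. The crude comparison mixes populations; the stratum-specific rates are the causally relevant ones.
Standardising Committee X to the population department mix: 0.350·52/65 + 0.333·68/200 + 0.317·89/335 = 0.477.

0.48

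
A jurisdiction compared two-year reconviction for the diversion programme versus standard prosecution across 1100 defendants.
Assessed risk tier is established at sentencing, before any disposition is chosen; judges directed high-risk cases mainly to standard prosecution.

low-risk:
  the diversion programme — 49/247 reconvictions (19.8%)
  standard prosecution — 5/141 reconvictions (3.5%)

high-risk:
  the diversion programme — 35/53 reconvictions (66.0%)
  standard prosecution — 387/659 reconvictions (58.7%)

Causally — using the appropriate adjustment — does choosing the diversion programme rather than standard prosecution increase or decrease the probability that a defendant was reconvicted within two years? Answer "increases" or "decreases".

increases

Assessed risk tier is set before the disposition has any effect — it is not caused by the disposition — and it independently drives the outcome. That makes it a confounder, so the causal comparison is within assessed risk tier levels.
Within each level — low-risk: 19.8% vs 3.5%; high-risk: 66.0% vs 58.7% — standard prosecution is lower every time.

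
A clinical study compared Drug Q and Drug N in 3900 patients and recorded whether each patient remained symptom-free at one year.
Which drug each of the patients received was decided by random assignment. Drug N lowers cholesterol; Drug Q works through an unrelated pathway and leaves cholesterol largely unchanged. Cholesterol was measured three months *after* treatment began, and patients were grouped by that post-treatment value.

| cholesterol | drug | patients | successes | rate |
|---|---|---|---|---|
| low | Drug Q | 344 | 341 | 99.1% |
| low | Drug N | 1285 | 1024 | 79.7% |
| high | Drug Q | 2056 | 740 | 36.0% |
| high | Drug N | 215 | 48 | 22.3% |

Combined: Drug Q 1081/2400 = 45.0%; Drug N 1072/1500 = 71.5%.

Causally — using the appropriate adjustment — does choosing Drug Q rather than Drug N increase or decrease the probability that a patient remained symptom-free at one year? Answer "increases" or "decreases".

The stratified and pooled comparisons disagree (Drug Q wins within each cholesterol; Drug N wins overall), so the answer turns on the causal role of cholesterol.
Cholesterol is downstream of the drug. One should not condition on a consequence of treatment, so the overall rates are the right comparison.
Pooled: Drug Q 45.0% vs Drug N 71.5%; Drug N is higher overall.

decreases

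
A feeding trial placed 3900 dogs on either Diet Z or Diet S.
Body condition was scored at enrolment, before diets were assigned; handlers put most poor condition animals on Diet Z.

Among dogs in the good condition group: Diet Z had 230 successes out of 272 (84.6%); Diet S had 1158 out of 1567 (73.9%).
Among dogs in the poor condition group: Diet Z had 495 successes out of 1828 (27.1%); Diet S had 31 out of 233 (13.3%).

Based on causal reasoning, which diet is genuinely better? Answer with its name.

The stratified and pooled comparisons disagree (Diet Z wins within each starting body condition; Diet S wins overall), so the answer turns on the causal role of starting body condition.
Nothing the diet does changes starting body condition; the imbalance is an allocation artefact. With starting body condition also predicting the outcome, the pooled figure is confounded, and the within-stratum comparison is the causal one.
Within each level — good condition: 84.6% vs 73.9%; poor condition: 27.1% vs 13.3% — Diet Z is higher every time.

Diet Z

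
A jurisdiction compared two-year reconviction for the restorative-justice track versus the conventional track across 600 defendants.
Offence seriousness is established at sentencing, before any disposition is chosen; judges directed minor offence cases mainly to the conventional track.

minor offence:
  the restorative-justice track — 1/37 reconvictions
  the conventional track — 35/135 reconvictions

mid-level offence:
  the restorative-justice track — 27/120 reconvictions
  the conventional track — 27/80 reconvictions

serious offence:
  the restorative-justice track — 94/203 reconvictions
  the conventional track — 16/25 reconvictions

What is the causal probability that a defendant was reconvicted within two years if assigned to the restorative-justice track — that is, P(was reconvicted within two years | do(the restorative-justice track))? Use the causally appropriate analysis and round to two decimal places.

0.26

The stratified and pooled comparisons disagree (the restorative-justice track wins within each offence seriousness; the conventional track wins overall), so the answer turns on the causal role of offence seriousness.
The imbalance in offence seriousness arose from how defendants were allocated, not from anything the disposition did; and offence seriousness independently affects the outcome. The pooled gap is confounded — condition on offence seriousness.
Standardising the restorative-justice track to the population offence seriousness mix: 0.287·1/37 + 0.333·27/120 + 0.380·94/203 = 0.259.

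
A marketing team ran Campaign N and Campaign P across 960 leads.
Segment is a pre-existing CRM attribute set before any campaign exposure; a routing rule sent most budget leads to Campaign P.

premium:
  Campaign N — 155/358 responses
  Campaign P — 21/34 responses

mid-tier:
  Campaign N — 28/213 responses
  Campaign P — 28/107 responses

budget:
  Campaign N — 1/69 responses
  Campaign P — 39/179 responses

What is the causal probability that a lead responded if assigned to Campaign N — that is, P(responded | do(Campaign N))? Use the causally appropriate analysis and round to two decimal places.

0.22

Since customer segment is a pre-existing factor (not a product of the campaign) and it affects the outcome on its own, it is a confounder. The stratified rates, not the pooled rate, identify the causal effect.
Standardising Campaign N to the population customer segment mix: 0.408·155/358 + 0.333·28/213 + 0.258·1/69 = 0.224.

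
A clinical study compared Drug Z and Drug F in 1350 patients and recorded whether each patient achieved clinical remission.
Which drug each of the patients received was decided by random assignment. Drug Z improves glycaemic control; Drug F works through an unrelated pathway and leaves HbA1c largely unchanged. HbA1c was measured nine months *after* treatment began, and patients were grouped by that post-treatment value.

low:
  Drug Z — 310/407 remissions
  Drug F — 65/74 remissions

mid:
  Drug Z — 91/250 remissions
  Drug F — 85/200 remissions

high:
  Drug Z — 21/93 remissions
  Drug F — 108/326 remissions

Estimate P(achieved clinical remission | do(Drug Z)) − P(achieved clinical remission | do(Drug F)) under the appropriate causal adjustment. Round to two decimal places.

The stratified and pooled comparisons disagree (Drug F wins within each HbA1c; Drug Z wins overall), so the answer turns on the causal role of HbA1c.
HbA1c lies on the pathway drug → HbA1c → outcome, so adjusting for it blocks the indirect effect. For the total causal effect of drug, use the unadjusted pooled rates.
The causal difference is the pooled difference: 0.563 − 0.430 = +0.133.

+0.13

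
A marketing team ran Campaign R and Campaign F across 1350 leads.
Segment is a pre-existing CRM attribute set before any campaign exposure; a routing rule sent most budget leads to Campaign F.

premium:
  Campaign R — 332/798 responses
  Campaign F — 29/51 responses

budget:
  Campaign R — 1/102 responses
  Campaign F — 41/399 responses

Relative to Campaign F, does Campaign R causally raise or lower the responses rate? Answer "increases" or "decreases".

decreases

Since customer segment is a pre-existing factor (not a product of the campaign) and it affects the outcome on its own, it is a confounder. The stratified rates, not the pooled rate, identify the causal effect.
Within each level — premium: 41.6% vs 56.9%; budget: 1.0% vs 10.3% — Campaign F is higher every time.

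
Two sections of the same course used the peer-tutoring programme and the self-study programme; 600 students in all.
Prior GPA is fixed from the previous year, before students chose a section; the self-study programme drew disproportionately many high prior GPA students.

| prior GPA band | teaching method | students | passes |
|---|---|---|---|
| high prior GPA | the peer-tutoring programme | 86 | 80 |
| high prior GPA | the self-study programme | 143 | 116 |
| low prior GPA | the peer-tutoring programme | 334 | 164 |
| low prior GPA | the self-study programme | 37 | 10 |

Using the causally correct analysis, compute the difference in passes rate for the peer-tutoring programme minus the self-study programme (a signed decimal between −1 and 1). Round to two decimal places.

+0.18

Nothing the teaching method does changes prior GPA band; the imbalance is an allocation artefact. With prior GPA band also predicting the outcome, the pooled figure is confounded, and the within-stratum comparison is the causal one.
Adjusting over the population distribution of prior GPA band: 0.382·(0.930−0.811) + 0.618·(0.491−0.270) = +0.182.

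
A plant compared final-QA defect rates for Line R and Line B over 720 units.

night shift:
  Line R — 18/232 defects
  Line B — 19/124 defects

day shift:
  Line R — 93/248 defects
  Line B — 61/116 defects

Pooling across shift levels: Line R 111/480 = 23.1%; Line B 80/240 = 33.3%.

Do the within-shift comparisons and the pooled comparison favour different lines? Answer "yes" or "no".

Within each shift level (night shift 7.8% vs 15.3%; day shift 37.5% vs 52.6%), Line R has the lower rate every time. Pooled: 23.1% vs 33.3% — Line R has the lower rate overall. They agree.

no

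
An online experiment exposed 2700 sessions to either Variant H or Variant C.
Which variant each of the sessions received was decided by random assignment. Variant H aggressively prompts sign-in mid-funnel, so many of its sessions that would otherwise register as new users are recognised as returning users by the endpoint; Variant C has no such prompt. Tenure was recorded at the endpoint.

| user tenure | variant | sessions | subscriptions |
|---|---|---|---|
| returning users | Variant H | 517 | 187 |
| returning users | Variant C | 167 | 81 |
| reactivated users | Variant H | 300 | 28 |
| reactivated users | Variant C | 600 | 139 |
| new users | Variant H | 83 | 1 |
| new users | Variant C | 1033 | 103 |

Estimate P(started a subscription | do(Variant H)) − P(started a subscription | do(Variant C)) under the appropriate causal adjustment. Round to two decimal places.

User tenure is downstream of the variant. One should not condition on a consequence of treatment, so the overall rates are the right comparison.
The causal difference is the pooled difference: 0.240 − 0.179 = +0.061.

+0.06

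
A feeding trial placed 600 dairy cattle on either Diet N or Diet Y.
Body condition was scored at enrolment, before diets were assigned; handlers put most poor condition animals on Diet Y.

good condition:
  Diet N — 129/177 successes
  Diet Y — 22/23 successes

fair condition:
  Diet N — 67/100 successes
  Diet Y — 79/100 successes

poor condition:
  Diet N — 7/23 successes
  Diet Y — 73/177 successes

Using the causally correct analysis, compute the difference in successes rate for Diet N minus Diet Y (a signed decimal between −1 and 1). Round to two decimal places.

The starting body condition-specific comparison favours Diet Y throughout, but the pooled figures favour Diet N. The question is whether to condition on starting body condition.
Since starting body condition is a pre-existing factor (not a product of the diet) and it affects the outcome on its own, it is a confounder. The stratified rates, not the pooled rate, identify the causal effect.
Adjusting over the population distribution of starting body condition: 0.333·(0.729−0.957) + 0.333·(0.670−0.790) + 0.333·(0.304−0.412) = -0.152.

-0.15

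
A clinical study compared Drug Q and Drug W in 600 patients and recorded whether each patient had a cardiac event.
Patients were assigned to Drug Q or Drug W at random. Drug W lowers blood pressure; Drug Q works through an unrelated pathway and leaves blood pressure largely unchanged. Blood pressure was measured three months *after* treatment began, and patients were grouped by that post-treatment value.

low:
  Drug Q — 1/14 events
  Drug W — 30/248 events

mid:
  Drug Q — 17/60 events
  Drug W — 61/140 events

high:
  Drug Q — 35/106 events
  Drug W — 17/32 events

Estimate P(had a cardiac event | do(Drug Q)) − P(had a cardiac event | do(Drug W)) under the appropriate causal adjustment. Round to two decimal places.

Blood pressure here is a post-treatment variable shaped by the drug; conditioning on it would introduce bias rather than remove it. The overall comparison is the causal one.
The causal difference is the pooled difference: 0.294 − 0.257 = +0.037.

+0.04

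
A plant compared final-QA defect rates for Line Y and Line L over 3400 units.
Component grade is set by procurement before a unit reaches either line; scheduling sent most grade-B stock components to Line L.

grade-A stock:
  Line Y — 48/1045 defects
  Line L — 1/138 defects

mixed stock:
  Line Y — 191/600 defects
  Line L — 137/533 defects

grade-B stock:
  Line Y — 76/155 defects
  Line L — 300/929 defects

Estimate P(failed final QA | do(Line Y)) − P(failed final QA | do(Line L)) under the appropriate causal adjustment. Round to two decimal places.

Component grade differs across lines for reasons unrelated to any effect of the line itself, and it separately predicts the outcome — a classic confounder. We must compare within component grade levels.
Adjusting over the population distribution of component grade: 0.348·(0.046−0.007) + 0.333·(0.318−0.257) + 0.319·(0.490−0.323) = +0.087.

+0.09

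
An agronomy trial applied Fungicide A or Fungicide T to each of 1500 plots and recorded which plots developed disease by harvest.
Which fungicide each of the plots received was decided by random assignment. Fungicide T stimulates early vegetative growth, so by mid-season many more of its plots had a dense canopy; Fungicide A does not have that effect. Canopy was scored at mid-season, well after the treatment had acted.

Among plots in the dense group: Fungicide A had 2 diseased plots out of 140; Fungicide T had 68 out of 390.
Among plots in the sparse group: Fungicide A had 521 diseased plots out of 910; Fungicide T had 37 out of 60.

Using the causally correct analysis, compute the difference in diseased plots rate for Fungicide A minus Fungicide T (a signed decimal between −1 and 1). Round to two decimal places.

Mid-season canopy is recorded after the fungicide and is itself shifted by it — it sits on the causal path from fungicide to outcome. Conditioning on a mediator would strip out part of the effect we want; the pooled comparison gives the total causal effect.
The causal difference is the pooled difference: 0.498 − 0.233 = +0.265.

+0.26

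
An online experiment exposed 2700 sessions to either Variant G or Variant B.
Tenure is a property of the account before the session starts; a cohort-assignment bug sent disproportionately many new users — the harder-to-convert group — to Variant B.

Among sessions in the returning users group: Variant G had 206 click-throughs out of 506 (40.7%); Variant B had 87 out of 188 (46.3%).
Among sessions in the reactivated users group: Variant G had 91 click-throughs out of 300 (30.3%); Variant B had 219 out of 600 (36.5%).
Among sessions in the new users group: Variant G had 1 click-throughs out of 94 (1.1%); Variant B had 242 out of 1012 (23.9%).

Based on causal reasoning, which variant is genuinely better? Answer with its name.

Variant B

Within every user tenure level Variant B has the higher rate, yet pooled Variant G does — Simpson's reversal.
Since user tenure is a pre-existing factor (not a product of the variant) and it affects the outcome on its own, it is a confounder. The stratified rates, not the pooled rate, identify the causal effect.
Within each level — returning users: 40.7% vs 46.3%; reactivated users: 30.3% vs 36.5%; new users: 1.1% vs 23.9% — Variant B is higher every time.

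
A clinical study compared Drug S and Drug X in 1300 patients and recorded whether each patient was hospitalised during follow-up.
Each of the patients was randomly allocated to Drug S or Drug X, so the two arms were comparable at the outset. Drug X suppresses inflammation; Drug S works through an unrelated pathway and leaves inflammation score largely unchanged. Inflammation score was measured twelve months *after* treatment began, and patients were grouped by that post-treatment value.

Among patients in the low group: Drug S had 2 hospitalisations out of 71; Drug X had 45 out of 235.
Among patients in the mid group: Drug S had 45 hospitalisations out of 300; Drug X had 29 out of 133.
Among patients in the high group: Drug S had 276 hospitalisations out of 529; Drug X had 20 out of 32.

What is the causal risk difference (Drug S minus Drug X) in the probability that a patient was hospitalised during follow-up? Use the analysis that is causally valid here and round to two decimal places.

+0.12

Drug S is lower inside every inflammation score stratum but Drug X is lower in aggregate. Whether to stratify depends on how inflammation score relates to the drug.
Inflammation score is downstream of the drug. One should not condition on a consequence of treatment, so the overall rates are the right comparison.
The causal difference is the pooled difference: 0.359 − 0.235 = +0.124.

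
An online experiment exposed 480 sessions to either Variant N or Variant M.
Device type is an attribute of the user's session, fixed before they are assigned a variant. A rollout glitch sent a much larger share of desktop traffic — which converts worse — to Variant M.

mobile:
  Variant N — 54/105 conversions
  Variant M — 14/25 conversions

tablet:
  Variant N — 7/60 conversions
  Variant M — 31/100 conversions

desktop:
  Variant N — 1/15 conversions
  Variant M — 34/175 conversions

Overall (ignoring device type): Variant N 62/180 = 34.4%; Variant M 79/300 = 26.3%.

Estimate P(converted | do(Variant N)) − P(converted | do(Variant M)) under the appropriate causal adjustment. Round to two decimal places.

Device type is set before the variant has any effect — it is not caused by the variant — and it independently drives the outcome. That makes it a confounder, so the causal comparison is within device type levels.
Adjusting over the population distribution of device type: 0.271·(0.514−0.560) + 0.333·(0.117−0.310) + 0.396·(0.067−0.194) = -0.127.

-0.13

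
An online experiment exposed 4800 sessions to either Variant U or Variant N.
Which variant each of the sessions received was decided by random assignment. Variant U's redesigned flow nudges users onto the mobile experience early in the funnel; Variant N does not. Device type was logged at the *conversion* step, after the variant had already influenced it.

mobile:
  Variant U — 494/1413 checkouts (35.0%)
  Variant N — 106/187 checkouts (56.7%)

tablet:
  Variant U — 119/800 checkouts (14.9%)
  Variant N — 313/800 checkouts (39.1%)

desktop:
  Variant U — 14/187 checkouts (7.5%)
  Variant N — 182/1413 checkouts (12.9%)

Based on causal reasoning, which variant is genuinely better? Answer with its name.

Variant U

Device type is downstream of the variant. One should not condition on a consequence of treatment, so the overall rates are the right comparison.
Pooled: Variant U 26.1% vs Variant N 25.0%; Variant U is higher overall.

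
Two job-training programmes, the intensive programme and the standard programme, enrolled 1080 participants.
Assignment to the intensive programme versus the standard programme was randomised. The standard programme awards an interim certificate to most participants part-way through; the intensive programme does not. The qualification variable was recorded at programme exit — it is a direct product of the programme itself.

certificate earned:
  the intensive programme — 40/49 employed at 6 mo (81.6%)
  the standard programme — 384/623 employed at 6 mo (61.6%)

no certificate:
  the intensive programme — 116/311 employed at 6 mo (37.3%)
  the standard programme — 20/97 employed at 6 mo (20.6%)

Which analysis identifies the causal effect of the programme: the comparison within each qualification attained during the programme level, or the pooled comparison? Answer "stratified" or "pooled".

the intensive programme is higher inside every qualification attained during the programme stratum but the standard programme is higher in aggregate. Whether to stratify depends on how qualification attained during the programme relates to the programme.
Qualification attained during the programme lies on the pathway programme → qualification attained during the programme → outcome, so adjusting for it blocks the indirect effect. For the total causal effect of programme, use the unadjusted pooled rates.
Pooled: the intensive programme 43.3% vs the standard programme 56.1%; the standard programme is higher overall.

pooled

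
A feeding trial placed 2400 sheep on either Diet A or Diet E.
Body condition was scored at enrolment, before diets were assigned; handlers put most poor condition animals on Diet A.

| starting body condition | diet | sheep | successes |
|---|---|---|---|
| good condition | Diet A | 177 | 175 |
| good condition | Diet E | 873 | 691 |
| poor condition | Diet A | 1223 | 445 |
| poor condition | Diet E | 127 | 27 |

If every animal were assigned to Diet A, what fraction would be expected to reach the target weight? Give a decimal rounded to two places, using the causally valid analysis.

Within every starting body condition level Diet A has the higher rate, yet pooled Diet E does — Simpson's reversal.
Since starting body condition is a pre-existing factor (not a product of the diet) and it affects the outcome on its own, it is a confounder. The stratified rates, not the pooled rate, identify the causal effect.
Standardising Diet A to the population starting body condition mix: 0.438·175/177 + 0.562·445/1223 = 0.637.

0.64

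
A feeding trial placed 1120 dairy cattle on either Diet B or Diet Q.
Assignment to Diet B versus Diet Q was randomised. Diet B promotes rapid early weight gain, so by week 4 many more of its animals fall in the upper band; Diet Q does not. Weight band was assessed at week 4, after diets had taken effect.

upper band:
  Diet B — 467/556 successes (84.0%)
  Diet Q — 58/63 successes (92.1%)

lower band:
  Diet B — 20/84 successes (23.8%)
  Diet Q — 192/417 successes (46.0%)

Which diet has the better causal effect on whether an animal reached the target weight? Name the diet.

Diet B

Week-4 weight band here is a post-treatment variable shaped by the diet; conditioning on it would introduce bias rather than remove it. The overall comparison is the causal one.
Pooled: Diet B 76.1% vs Diet Q 52.1%; Diet B is higher overall.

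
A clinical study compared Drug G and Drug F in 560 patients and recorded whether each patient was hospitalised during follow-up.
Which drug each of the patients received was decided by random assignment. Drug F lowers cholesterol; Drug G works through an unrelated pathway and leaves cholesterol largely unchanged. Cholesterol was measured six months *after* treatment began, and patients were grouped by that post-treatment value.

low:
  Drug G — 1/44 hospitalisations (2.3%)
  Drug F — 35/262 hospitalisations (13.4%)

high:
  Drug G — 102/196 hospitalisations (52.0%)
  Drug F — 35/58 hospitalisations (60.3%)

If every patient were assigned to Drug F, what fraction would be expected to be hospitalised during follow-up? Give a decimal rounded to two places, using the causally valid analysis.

Within every cholesterol level Drug G has the lower rate, yet pooled Drug F does — Simpson's reversal.
Because the drug influences cholesterol, cholesterol is a post-treatment mediator, not a confounder. Stratifying on it would bias the estimate; the causal effect is the crude pooled difference.
So P(outcome | do(Drug F)) is just the pooled rate for Drug F: 70/320 = 0.219.

0.22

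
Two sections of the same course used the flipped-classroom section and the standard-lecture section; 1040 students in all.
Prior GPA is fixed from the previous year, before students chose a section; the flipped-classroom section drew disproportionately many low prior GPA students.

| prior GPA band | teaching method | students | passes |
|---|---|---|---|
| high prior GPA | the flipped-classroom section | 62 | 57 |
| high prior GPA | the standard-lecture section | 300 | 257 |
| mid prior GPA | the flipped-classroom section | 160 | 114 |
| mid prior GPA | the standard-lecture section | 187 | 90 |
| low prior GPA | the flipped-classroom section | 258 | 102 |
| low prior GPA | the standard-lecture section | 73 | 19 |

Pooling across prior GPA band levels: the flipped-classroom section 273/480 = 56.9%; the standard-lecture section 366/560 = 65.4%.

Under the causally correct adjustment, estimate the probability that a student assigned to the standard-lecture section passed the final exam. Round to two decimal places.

0.54

Nothing the teaching method does changes prior GPA band; the imbalance is an allocation artefact. With prior GPA band also predicting the outcome, the pooled figure is confounded, and the within-stratum comparison is the causal one.
Standardising the standard-lecture section to the population prior GPA band mix: 0.348·257/300 + 0.334·90/187 + 0.318·19/73 = 0.542.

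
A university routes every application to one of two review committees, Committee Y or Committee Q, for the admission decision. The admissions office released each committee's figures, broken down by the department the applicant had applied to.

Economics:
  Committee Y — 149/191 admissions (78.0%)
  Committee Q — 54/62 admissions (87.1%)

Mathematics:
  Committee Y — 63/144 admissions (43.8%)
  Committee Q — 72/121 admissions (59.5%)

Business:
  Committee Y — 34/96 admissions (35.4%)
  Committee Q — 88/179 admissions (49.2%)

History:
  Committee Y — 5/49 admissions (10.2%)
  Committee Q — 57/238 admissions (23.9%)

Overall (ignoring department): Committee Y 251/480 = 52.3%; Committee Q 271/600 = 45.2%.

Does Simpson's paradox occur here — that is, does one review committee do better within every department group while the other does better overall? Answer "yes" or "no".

Within each department level (Economics 78.0% vs 87.1%; Mathematics 43.8% vs 59.5%; Business 35.4% vs 49.2%; History 10.2% vs 23.9%), Committee Q has the higher rate every time. Pooled: 52.3% vs 45.2% — Committee Y has the higher rate overall. The two comparisons disagree.

yes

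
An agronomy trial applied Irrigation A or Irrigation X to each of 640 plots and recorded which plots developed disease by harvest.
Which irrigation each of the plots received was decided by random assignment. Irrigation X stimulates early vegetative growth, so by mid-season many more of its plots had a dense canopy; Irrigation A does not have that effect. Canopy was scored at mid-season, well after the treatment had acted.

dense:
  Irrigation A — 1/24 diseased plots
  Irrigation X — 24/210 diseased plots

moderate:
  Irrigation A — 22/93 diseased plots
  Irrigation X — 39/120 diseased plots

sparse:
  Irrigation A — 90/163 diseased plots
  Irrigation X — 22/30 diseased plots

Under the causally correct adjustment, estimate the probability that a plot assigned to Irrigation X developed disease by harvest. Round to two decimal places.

Because the irrigation influences mid-season canopy, mid-season canopy is a post-treatment mediator, not a confounder. Stratifying on it would bias the estimate; the causal effect is the crude pooled difference.
So P(outcome | do(Irrigation X)) is just the pooled rate for Irrigation X: 85/360 = 0.236.

0.24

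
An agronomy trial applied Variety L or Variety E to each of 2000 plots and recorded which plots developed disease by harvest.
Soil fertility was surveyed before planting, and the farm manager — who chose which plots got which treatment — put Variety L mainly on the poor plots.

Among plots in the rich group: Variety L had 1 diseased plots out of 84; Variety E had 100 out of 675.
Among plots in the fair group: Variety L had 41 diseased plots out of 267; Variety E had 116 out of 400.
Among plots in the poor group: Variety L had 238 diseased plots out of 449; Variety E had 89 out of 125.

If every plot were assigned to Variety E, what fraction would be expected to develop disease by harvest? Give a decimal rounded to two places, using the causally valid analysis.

Soil fertility satisfies the back-door criterion: it is not a descendant of the variety, and it blocks the spurious path from variety to outcome. Adjusting for it (i.e., using the within-soil fertility rates) gives the causal effect.
Standardising Variety E to the population soil fertility mix: 0.380·100/675 + 0.334·116/400 + 0.287·89/125 = 0.357.

0.36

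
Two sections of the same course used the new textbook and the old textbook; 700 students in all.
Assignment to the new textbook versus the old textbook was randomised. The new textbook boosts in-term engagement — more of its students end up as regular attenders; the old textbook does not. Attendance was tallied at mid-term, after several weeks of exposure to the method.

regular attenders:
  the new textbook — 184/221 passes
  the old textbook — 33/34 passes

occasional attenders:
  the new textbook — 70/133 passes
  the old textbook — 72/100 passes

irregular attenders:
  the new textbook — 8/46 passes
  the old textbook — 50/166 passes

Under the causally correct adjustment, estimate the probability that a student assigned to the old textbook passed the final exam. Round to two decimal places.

0.52

The mid-term attendance-specific comparison favours the old textbook throughout, but the pooled figures favour the new textbook. The question is whether to condition on mid-term attendance.
Because the teaching method influences mid-term attendance, mid-term attendance is a post-treatment mediator, not a confounder. Stratifying on it would bias the estimate; the causal effect is the crude pooled difference.
So P(outcome | do(the old textbook)) is just the pooled rate for the old textbook: 155/300 = 0.517.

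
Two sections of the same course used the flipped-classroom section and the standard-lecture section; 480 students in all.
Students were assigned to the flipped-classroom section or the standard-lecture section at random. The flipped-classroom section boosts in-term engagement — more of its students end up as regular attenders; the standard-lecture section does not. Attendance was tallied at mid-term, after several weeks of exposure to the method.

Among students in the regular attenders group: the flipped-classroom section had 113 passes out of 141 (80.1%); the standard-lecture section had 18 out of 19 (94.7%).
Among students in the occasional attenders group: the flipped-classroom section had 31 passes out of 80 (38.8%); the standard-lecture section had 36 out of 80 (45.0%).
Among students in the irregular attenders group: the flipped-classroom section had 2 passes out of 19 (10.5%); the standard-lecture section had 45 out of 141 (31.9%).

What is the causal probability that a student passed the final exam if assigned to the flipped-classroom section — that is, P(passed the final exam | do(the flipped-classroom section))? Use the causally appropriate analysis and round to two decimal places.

0.61

The stratified and pooled comparisons disagree (the standard-lecture section wins within each mid-term attendance; the flipped-classroom section wins overall), so the answer turns on the causal role of mid-term attendance.
Mid-term attendance lies on the pathway teaching method → mid-term attendance → outcome, so adjusting for it blocks the indirect effect. For the total causal effect of teaching method, use the unadjusted pooled rates.
So P(outcome | do(the flipped-classroom section)) is just the pooled rate for the flipped-classroom section: 146/240 = 0.608.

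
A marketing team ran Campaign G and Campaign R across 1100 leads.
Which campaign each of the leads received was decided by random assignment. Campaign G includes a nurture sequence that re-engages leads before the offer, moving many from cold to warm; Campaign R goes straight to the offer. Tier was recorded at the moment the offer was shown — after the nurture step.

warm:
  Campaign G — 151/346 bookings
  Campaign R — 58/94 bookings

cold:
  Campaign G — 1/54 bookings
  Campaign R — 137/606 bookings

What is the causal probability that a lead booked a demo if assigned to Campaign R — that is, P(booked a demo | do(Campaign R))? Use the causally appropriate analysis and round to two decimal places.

0.28

Stratifying would compare campaigns among leads the campaigns themselves sorted into engagement tier groups — a form of selection on an intermediate. The unconditioned pooled rates give the total causal effect.
So P(outcome | do(Campaign R)) is just the pooled rate for Campaign R: 195/700 = 0.279.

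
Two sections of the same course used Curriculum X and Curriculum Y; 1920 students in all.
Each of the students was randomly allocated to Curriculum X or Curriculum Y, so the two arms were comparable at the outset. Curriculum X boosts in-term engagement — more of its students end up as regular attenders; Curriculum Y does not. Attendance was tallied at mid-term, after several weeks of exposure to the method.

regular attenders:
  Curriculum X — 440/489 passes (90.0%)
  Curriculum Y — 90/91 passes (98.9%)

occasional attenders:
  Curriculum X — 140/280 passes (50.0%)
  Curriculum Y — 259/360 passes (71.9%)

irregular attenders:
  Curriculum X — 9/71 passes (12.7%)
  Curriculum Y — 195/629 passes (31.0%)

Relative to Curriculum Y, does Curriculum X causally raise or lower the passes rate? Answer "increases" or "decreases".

increases

Mid-term attendance here is a post-treatment variable shaped by the teaching method; conditioning on it would introduce bias rather than remove it. The overall comparison is the causal one.
Pooled: Curriculum X 70.1% vs Curriculum Y 50.4%; Curriculum X is higher overall.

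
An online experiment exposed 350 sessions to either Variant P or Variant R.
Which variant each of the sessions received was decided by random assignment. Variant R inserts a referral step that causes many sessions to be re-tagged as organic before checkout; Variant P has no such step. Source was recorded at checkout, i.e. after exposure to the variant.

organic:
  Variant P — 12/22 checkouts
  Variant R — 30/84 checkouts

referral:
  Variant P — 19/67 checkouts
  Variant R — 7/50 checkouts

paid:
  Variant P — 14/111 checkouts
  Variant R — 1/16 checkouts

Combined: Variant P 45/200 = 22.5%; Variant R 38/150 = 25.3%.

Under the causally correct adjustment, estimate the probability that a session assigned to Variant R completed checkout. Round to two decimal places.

0.25

Within every traffic source level Variant P has the higher rate, yet pooled Variant R does — Simpson's reversal.
The distribution of traffic source is itself part of what the variant does — it is an intermediate outcome. Holding it fixed would remove that part of the effect; the total effect is the pooled difference.
So P(outcome | do(Variant R)) is just the pooled rate for Variant R: 38/150 = 0.253.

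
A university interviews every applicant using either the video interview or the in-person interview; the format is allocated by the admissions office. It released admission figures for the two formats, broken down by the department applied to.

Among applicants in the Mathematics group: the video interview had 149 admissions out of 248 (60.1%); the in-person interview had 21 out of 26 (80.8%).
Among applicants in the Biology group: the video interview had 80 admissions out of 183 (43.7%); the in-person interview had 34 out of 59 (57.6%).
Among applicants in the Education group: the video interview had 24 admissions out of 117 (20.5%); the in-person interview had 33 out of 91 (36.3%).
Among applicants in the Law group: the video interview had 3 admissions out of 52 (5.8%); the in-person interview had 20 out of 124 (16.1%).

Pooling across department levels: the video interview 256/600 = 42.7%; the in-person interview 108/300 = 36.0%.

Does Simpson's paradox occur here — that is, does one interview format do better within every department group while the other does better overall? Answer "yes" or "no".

yes

Within each department level (Mathematics 60.1% vs 80.8%; Biology 43.7% vs 57.6%; Education 20.5% vs 36.3%; Law 5.8% vs 16.1%), the in-person interview has the higher rate every time. Pooled: 42.7% vs 36.0% — the video interview has the higher rate overall. The two comparisons disagree.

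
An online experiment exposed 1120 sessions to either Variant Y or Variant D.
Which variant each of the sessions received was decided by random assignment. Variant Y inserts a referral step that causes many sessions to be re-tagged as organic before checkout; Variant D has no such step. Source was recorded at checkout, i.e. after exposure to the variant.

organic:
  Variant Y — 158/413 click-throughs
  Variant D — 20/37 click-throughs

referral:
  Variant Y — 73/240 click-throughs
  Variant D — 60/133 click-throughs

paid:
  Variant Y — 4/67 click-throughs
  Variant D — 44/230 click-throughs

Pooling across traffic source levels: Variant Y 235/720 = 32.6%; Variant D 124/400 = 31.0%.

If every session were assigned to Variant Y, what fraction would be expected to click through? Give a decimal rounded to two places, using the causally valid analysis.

Traffic source is downstream of the variant. One should not condition on a consequence of treatment, so the overall rates are the right comparison.
So P(outcome | do(Variant Y)) is just the pooled rate for Variant Y: 235/720 = 0.326.

0.33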